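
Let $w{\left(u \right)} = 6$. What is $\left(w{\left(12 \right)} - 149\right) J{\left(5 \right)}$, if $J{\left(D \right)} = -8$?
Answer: $1144$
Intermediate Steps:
$\left(w{\left(12 \right)} - 149\right) J{\left(5 \right)} = \left(6 - 149\right) \left(-8\right) = \left(-143\right) \left(-8\right) = 1144$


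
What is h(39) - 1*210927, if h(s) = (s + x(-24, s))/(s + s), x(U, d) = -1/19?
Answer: -156296537/741 ≈ -2.1093e+5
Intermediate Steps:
x(U, d) = -1/19 (x(U, d) = -1*1/19 = -1/19)
h(s) = (-1/19 + s)/(2*s) (h(s) = (s - 1/19)/(s + s) = (-1/19 + s)/((2*s)) = (-1/19 + s)*(1/(2*s)) = (-1/19 + s)/(2*s))
h(39) - 1*210927 = (1/38)*(-1 + 19*39)/39 - 1*210927 = (1/38)*(1/39)*(-1 + 741) - 210927 = (1/38)*(1/39)*740 - 210927 = 370/741 - 210927 = -156296537/741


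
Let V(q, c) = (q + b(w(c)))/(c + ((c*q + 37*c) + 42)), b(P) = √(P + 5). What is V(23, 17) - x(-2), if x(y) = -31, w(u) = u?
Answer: 33472/1079 + √22/1079 ≈ 31.026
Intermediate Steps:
b(P) = √(5 + P)
V(q, c) = (q + √(5 + c))/(42 + 38*c + c*q) (V(q, c) = (q + √(5 + c))/(c + ((c*q + 37*c) + 42)) = (q + √(5 + c))/(c + ((37*c + c*q) + 42)) = (q + √(5 + c))/(c + (42 + 37*c + c*q)) = (q + √(5 + c))/(42 + 38*c + c*q))
V(23, 17) - x(-2) = (23 + √(5 + 17))/(42 + 38*17 + 17*23) - 1*(-31) = (23 + √22)/(42 + 646 + 391) + 31 = (23 + √22)/1079 + 31 = (23/1079 + √22/1079) + 31 = 33472/1079 + √22/1079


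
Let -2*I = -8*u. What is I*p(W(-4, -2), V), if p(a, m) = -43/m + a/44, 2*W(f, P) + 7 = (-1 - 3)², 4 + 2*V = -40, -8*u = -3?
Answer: 543/176 ≈ 3.0852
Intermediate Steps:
u = 3/8 (u = -⅛*(-3) = 3/8 ≈ 0.37500)
V = -22 (V = -2 + (½)*(-40) = -2 - 20 = -22)
W(f, P) = 9/2 (W(f, P) = -7/2 + (-1 - 3)²/2 = -7/2 + (½)*(-4)² = -7/2 + (½)*16 = -7/2 + 8 = 9/2)
p(a, m) = -43/m + a/44 (p(a, m) = -43/m + a*(1/44) = -43/m + a/44)
I = 3/2 (I = -(-4)*3/8 = -½*(-3) = 3/2 ≈ 1.5000)
I*p(W(-4, -2), V) = 3*(-43/(-22) + (1/44)*(9/2))/2 = 3*(-43*(-1/22) + 9/88)/2 = 3*(43/22 + 9/88)/2 = (3/2)*(181/88) = 543/176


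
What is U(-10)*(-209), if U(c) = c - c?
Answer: 0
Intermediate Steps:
U(c) = 0
U(-10)*(-209) = 0*(-209) = 0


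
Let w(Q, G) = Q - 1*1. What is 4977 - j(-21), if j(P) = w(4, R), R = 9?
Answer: 4974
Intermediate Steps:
w(Q, G) = -1 + Q (w(Q, G) = Q - 1 = -1 + Q)
j(P) = 3 (j(P) = -1 + 4 = 3)
4977 - j(-21) = 4977 - 1*3 = 4977 - 3 = 4974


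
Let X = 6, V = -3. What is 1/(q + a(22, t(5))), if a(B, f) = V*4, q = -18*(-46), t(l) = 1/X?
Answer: 1/816 ≈ 0.0012255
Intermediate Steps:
t(l) = ⅙ (t(l) = 1/6 = ⅙)
q = 828
a(B, f) = -12 (a(B, f) = -3*4 = -12)
1/(q + a(22, t(5))) = 1/(828 - 12) = 1/816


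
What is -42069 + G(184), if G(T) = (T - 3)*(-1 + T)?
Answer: -8946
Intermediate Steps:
G(T) = (-1 + T)*(-3 + T) (G(T) = (-3 + T)*(-1 + T) = (-1 + T)*(-3 + T))
-42069 + G(184) = -42069 + (3 + 184² - 4*184) = -42069 + (3 + 33856 - 736) = -42069 + 33123 = -8946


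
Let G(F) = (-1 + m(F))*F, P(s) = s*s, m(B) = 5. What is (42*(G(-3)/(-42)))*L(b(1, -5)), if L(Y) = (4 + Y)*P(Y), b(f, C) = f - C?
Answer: 4320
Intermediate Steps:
P(s) = s²
G(F) = 4*F (G(F) = (-1 + 5)*F = 4*F)
L(Y) = Y²*(4 + Y) (L(Y) = (4 + Y)*Y² = Y²*(4 + Y))
(42*(G(-3)/(-42)))*L(b(1, -5)) = (42*((4*(-3))/(-42)))*((1 - 1*(-5))²*(4 + (1 - 1*(-5)))) = (42*(-12*(-1/42)))*((1 + 5)²*(4 + (1 + 5))) = (42*(2/7))*(6²*(4 + 6)) = 12*(36*10) = 12*360 = 4320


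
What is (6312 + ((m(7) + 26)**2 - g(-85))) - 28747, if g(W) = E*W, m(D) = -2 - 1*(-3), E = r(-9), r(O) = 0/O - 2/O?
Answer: -195184/9 ≈ -21687.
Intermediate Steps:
r(O) = -2/O (r(O) = 0 - 2/O = -2/O)
E = 2/9 (E = -2/(-9) = -2*(-1/9) = 2/9 ≈ 0.22222)
m(D) = 1 (m(D) = -2 + 3 = 1)
g(W) = 2*W/9
(6312 + ((m(7) + 26)**2 - g(-85))) - 28747 = (6312 + ((1 + 26)**2 - 2*(-85)/9)) - 28747 = (6312 + (27**2 - 1*(-170/9))) - 28747 = (6312 + (729 + 170/9)) - 28747 = (6312 + 6731/9) - 28747 = 63539/9 - 28747 = -195184/9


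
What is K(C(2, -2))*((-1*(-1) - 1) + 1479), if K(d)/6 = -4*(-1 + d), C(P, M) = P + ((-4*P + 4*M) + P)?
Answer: 461448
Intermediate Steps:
C(P, M) = -2*P + 4*M (C(P, M) = P + (-3*P + 4*M) = -2*P + 4*M)
K(d) = 24 - 24*d (K(d) = 6*(-4*(-1 + d)) = 6*(4 - 4*d) = 24 - 24*d)
K(C(2, -2))*((-1*(-1) - 1) + 1479) = (24 - 24*(-2*2 + 4*(-2)))*((-1*(-1) - 1) + 1479) = (24 - 24*(-4 - 8))*((1 - 1) + 1479) = (24 - 24*(-12))*(0 + 1479) = (24 + 288)*1479 = 312*1479 = 461448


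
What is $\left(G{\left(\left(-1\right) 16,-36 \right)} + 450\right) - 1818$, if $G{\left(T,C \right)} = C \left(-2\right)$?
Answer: $-1296$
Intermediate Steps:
$G{\left(T,C \right)} = - 2 C$
$\left(G{\left(\left(-1\right) 16,-36 \right)} + 450\right) - 1818 = \left(\left(-2\right) \left(-36\right) + 450\right) - 1818 = \left(72 + 450\right) - 1818 = 522 - 1818 = -1296$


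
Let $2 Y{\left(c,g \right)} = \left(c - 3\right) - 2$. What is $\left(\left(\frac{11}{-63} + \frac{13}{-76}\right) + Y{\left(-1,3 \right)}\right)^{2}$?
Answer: $\frac{256608361}{22924944} \approx 11.193$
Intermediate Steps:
$Y{\left(c,g \right)} = - \frac{5}{2} + \frac{c}{2}$ ($Y{\left(c,g \right)} = \frac{\left(c - 3\right) - 2}{2} = \frac{\left(-3 + c\right) - 2}{2} = \frac{-5 + c}{2} = - \frac{5}{2} + \frac{c}{2}$)
$\left(\left(\frac{11}{-63} + \frac{13}{-76}\right) + Y{\left(-1,3 \right)}\right)^{2} = \left(\left(\frac{11}{-63} + \frac{13}{-76}\right) + \left(- \frac{5}{2} + \frac{1}{2} \left(-1\right)\right)\right)^{2} = \left(\left(11 \left(- \frac{1}{63}\right) + 13 \left(- \frac{1}{76}\right)\right) - 3\right)^{2} = \left(\left(- \frac{11}{63} - \frac{13}{76}\right) - 3\right)^{2} = \left(- \frac{1655}{4788} - 3\right)^{2} = \left(- \frac{16019}{4788}\right)^{2} = \frac{256608361}{22924944}$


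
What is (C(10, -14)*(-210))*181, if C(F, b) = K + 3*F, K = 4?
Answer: -1292340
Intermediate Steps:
C(F, b) = 4 + 3*F
(C(10, -14)*(-210))*181 = ((4 + 3*10)*(-210))*181 = ((4 + 30)*(-210))*181 = (34*(-210))*181 = -7140*181 = -1292340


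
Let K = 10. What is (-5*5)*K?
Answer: -250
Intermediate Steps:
(-5*5)*K = -5*5*10 = -25*10 = -250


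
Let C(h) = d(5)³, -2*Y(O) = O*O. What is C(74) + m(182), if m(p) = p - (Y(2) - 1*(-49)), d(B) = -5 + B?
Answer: 135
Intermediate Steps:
Y(O) = -O²/2 (Y(O) = -O*O/2 = -O²/2)
m(p) = -47 + p (m(p) = p - (-½*2² - 1*(-49)) = p - (-½*4 + 49) = p - (-2 + 49) = p - 1*47 = p - 47 = -47 + p)
C(h) = 0 (C(h) = (-5 + 5)³ = 0³ = 0)
C(74) + m(182) = 0 + (-47 + 182) = 0 + 135 = 135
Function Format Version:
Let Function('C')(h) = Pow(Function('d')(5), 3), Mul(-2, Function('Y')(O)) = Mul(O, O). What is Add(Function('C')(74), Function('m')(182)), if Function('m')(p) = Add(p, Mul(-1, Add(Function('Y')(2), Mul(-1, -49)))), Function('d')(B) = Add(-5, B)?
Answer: 135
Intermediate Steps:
Function('Y')(O) = Mul(Rational(-1, 2), Pow(O, 2)) (Function('Y')(O) = Mul(Rational(-1, 2), Mul(O, O)) = Mul(Rational(-1, 2), Pow(O, 2)))
Function('m')(p) = Add(-47, p) (Function('m')(p) = Add(p, Mul(-1, Add(Mul(Rational(-1, 2), Pow(2, 2)), Mul(-1, -49)))) = Add(p, Mul(-1, Add(Mul(Rational(-1, 2), 4), 49))) = Add(p, Mul(-1, Add(-2, 49))) = Add(p, Mul(-1, 47)) = Add(p, -47) = Add(-47, p))
Function('C')(h) = 0 (Function('C')(h) = Pow(Add(-5, 5), 3) = Pow(0, 3) = 0)
Add(Function('C')(74), Function('m')(182)) = Add(0, Add(-47, 182)) = Add(0, 135) = 135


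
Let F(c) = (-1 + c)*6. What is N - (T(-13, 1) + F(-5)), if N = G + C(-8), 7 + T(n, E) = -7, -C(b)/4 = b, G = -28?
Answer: 54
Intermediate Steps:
C(b) = -4*b
T(n, E) = -14 (T(n, E) = -7 - 7 = -14)
F(c) = -6 + 6*c
N = 4 (N = -28 - 4*(-8) = -28 + 32 = 4)
N - (T(-13, 1) + F(-5)) = 4 - (-14 + (-6 + 6*(-5))) = 4 - (-14 + (-6 - 30)) = 4 - (-14 - 36) = 4 - 1*(-50) = 4 + 50 = 54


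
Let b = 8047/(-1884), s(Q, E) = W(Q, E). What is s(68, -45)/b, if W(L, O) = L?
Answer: -128112/8047 ≈ -15.920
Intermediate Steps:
s(Q, E) = Q
b = -8047/1884 (b = 8047*(-1/1884) = -8047/1884 ≈ -4.2712)
s(68, -45)/b = 68/(-8047/1884) = 68*(-1884/8047) = -128112/8047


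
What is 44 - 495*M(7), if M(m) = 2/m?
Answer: -682/7 ≈ -97.429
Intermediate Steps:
44 - 495*M(7) = 44 - 990/7 = -682/7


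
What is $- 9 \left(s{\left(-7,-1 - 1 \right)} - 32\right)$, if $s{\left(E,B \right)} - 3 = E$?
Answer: $324$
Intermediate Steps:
$s{\left(E,B \right)} = 3 + E$
$- 9 \left(s{\left(-7,-1 - 1 \right)} - 32\right) = - 9 \left(\left(3 - 7\right) - 32\right) = - 9 \left(-4 - 32\right) = \left(-9\right) \left(-36\right) = 324$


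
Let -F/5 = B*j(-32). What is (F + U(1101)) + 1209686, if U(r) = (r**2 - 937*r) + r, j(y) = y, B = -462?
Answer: 1317431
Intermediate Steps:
U(r) = r**2 - 936*r
F = -73920 (F = -(-2310)*(-32) = -5*14784 = -73920)
(F + U(1101)) + 1209686 = (-73920 + 1101*(-936 + 1101)) + 1209686 = (-73920 + 1101*165) + 1209686 = (-73920 + 181665) + 1209686 = 107745 + 1209686 = 1317431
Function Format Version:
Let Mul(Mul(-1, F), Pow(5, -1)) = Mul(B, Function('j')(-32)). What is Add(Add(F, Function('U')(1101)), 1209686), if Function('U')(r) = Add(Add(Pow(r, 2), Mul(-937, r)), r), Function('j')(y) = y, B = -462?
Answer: 1317431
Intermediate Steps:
Function('U')(r) = Add(Pow(r, 2), Mul(-936, r))
F = -73920 (F = Mul(-5, Mul(-462, -32)) = Mul(-5, 14784) = -73920)
Add(Add(F, Function('U')(1101)), 1209686) = Add(Add(-73920, Mul(1101, Add(-936, 1101))), 1209686) = Add(Add(-73920, Mul(1101, 165)), 1209686) = Add(Add(-73920, 181665), 1209686) = Add(107745, 1209686) = 1317431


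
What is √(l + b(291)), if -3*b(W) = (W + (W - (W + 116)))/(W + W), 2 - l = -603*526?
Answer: √107436444370/582 ≈ 563.19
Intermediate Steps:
l = 317180 (l = 2 - (-603)*526 = 2 - 1*(-317178) = 2 + 317178 = 317180)
b(W) = -(-116 + W)/(6*W) (b(W) = -(W + (W - (W + 116)))/(3*(W + W)) = -(W + (W - (116 + W)))/(3*(2*W)) = -(W + (W + (-116 - W)))*1/(2*W)/3 = -(W - 116)*1/(2*W)/3 = -(-116 + W)*1/(2*W)/3 = -(-116 + W)/(6*W))
√(l + b(291)) = √(317180 + (⅙)*(116 - 1*291)/291) = √(317180 + (⅙)*(1/291)*(116 - 291)) = √(317180 + (⅙)*(1/291)*(-175)) = √(317180 - 175/1746) = √(553796105/1746) = √107436444370/582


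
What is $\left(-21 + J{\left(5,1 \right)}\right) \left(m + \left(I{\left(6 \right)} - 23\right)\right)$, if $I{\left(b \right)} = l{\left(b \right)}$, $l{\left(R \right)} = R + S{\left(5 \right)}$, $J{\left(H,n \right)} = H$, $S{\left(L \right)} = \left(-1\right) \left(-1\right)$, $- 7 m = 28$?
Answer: $320$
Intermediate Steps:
$m = -4$ ($m = \left(- \frac{1}{7}\right) 28 = -4$)
$S{\left(L \right)} = 1$
$l{\left(R \right)} = 1 + R$ ($l{\left(R \right)} = R + 1 = 1 + R$)
$I{\left(b \right)} = 1 + b$
$\left(-21 + J{\left(5,1 \right)}\right) \left(m + \left(I{\left(6 \right)} - 23\right)\right) = \left(-21 + 5\right) \left(-4 + \left(\left(1 + 6\right) - 23\right)\right) = - 16 \left(-4 + \left(7 - 23\right)\right) = - 16 \left(-4 - 16\right) = \left(-16\right) \left(-20\right) = 320$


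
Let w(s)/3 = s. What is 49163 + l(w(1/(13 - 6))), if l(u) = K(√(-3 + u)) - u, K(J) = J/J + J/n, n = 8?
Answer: 344145/7 + 3*I*√14/56 ≈ 49164.0 + 0.20045*I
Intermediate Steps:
w(s) = 3*s
K(J) = 1 + J/8 (K(J) = J/J + J/8 = 1 + J*(⅛) = 1 + J/8)
l(u) = 1 - u + √(-3 + u)/8 (l(u) = (1 + √(-3 + u)/8) - u = 1 - u + √(-3 + u)/8)
49163 + l(w(1/(13 - 6))) = 49163 + (1 - 3/(13 - 6) + √(-3 + 3/(13 - 6))/8) = 49163 + (1 - 3/7 + √(-3 + 3/7)/8) = 49163 + (1 - 3/7 + √(-3 + 3*(⅐))/8) = 49163 + (1 - 1*3/7 + √(-3 + 3/7)/8) = 49163 + (1 - 3/7 + √(-18/7)/8) = 49163 + (1 - 3/7 + (3*I*√14/7)/8) = 49163 + (1 - 3/7 + 3*I*√14/56) = 49163 + (4/7 + 3*I*√14/56) = 344145/7 + 3*I*√14/56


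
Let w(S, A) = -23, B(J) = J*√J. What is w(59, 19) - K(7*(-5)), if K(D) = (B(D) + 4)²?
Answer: 42836 + 280*I*√35 ≈ 42836.0 + 1656.5*I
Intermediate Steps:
B(J) = J^(3/2)
K(D) = (4 + D^(3/2))² (K(D) = (D^(3/2) + 4)² = (4 + D^(3/2))²)
w(59, 19) - K(7*(-5)) = -23 - (4 + (7*(-5))^(3/2))² = -23 - (4 + (-35)^(3/2))² = -23 - (4 - 35*I*√35)²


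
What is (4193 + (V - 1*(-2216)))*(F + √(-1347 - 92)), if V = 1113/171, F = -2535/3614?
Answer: -11884730/2641 + 365684*I*√1439/57 ≈ -4500.1 + 2.4337e+5*I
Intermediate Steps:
F = -195/278 (F = -2535*1/3614 = -195/278 ≈ -0.70144)
V = 371/57 (V = 1113*(1/171) = 371/57 ≈ 6.5088)
(4193 + (V - 1*(-2216)))*(F + √(-1347 - 92)) = (4193 + (371/57 - 1*(-2216)))*(-195/278 + √(-1347 - 92)) = (4193 + (371/57 + 2216))*(-195/278 + √(-1439)) = (4193 + 126683/57)*(-195/278 + I*√1439) = 365684*(-195/278 + I*√1439)/57 = -11884730/2641 + 365684*I*√1439/57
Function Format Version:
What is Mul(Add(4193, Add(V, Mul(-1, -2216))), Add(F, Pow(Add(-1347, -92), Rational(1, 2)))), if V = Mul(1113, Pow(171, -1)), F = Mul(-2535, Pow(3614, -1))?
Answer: Add(Rational(-11884730, 2641), Mul(Rational(365684, 57), I, Pow(1439, Rational(1, 2)))) ≈ Add(-4500.1, Mul(2.4337e+5, I))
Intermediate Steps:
F = Rational(-195, 278) (F = Mul(-2535, Rational(1, 3614)) = Rational(-195, 278) ≈ -0.70144)
V = Rational(371, 57) (V = Mul(1113, Rational(1, 171)) = Rational(371, 57) ≈ 6.5088)
Mul(Add(4193, Add(V, Mul(-1, -2216))), Add(F, Pow(Add(-1347, -92), Rational(1, 2)))) = Mul(Add(4193, Add(Rational(371, 57), Mul(-1, -2216))), Add(Rational(-195, 278), Pow(Add(-1347, -92), Rational(1, 2)))) = Mul(Add(4193, Add(Rational(371, 57), 2216)), Add(Rational(-195, 278), Pow(-1439, Rational(1, 2)))) = Mul(Add(4193, Rational(126683, 57)), Add(Rational(-195, 278), Mul(I, Pow(1439, Rational(1, 2))))) = Mul(Rational(365684, 57), Add(Rational(-195, 278), Mul(I, Pow(1439, Rational(1, 2))))) = Add(Rational(-11884730, 2641), Mul(Rational(365684, 57), I, Pow(1439, Rational(1, 2))))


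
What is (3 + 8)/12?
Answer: 11/12 ≈ 0.91667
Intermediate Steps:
(3 + 8)/12 = 11*(1/12) = 11/12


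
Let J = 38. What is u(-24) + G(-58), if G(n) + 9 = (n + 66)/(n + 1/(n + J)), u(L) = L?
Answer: -38473/1161 ≈ -33.138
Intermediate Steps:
G(n) = -9 + (66 + n)/(n + 1/(38 + n)) (G(n) = -9 + (n + 66)/(n + 1/(n + 38)) = -9 + (66 + n)/(n + 1/(38 + n)))
u(-24) + G(-58) = -24 + (2499 - 238*(-58) - 8*(-58)²)/(1 + (-58)² + 38*(-58)) = -24 + (2499 + 13804 - 8*3364)/(1 + 3364 - 2204) = -24 + (2499 + 13804 - 26912)/1161 = -24 + (1/1161)*(-10609) = -24 - 10609/1161 = -38473/1161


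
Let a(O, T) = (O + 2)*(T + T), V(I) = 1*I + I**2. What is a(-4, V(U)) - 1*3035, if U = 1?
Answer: -3043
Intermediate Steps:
V(I) = I + I**2
a(O, T) = 2*T*(2 + O) (a(O, T) = (2 + O)*(2*T) = 2*T*(2 + O))
a(-4, V(U)) - 1*3035 = 2*(1*(1 + 1))*(2 - 4) - 1*3035 = 2*(1*2)*(-2) - 3035 = 2*2*(-2) - 3035 = -8 - 3035 = -3043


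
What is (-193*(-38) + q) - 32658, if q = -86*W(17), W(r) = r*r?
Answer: -50178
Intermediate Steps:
W(r) = r²
q = -24854 (q = -86*17² = -86*289 = -24854)
(-193*(-38) + q) - 32658 = (-193*(-38) - 24854) - 32658 = (7334 - 24854) - 32658 = -17520 - 32658 = -50178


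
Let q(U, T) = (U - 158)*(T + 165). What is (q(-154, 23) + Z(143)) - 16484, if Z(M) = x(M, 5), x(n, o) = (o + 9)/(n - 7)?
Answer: -5109513/68 ≈ -75140.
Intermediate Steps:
q(U, T) = (-158 + U)*(165 + T)
x(n, o) = (9 + o)/(-7 + n)
Z(M) = 14/(-7 + M) (Z(M) = (9 + 5)/(-7 + M) = 14/(-7 + M))
(q(-154, 23) + Z(143)) - 16484 = ((-26070 - 158*23 + 165*(-154) + 23*(-154)) + 14/(-7 + 143)) - 16484 = ((-26070 - 3634 - 25410 - 3542) + 14/136) - 16484 = (-58656 + 14*(1/136)) - 16484 = (-58656 + 7/68) - 16484 = -3988601/68 - 16484 = -5109513/68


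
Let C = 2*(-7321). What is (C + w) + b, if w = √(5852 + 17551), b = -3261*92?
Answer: -314654 + √23403 ≈ -3.1450e+5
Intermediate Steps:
b = -300012
w = √23403 ≈ 152.98
C = -14642
(C + w) + b = (-14642 + √23403) - 300012 = -314654 + √23403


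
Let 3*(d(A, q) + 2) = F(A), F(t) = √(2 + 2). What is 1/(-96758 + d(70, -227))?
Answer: -3/290278 ≈ -1.0335e-5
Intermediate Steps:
F(t) = 2 (F(t) = √4 = 2)
d(A, q) = -4/3 (d(A, q) = -2 + (⅓)*2 = -2 + ⅔ = -4/3)
1/(-96758 + d(70, -227)) = 1/(-96758 - 4/3) = 1/(-290278/3) = -3/290278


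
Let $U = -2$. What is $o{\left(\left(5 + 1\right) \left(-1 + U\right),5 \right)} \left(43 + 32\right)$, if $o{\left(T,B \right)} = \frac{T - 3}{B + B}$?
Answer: $- \frac{315}{2} \approx -157.5$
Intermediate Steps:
$o{\left(T,B \right)} = \frac{-3 + T}{2 B}$
$o{\left(\left(5 + 1\right) \left(-1 + U\right),5 \right)} \left(43 + 32\right) = \frac{-3 + \left(5 + 1\right) \left(-1 - 2\right)}{2 \cdot 5} \left(43 + 32\right) = \frac{1}{2} \cdot \frac{1}{5} \left(-3 + 6 \left(-3\right)\right) 75 = \frac{1}{2} \cdot \frac{1}{5} \left(-3 - 18\right) 75 = \frac{1}{2} \cdot \frac{1}{5} \left(-21\right) 75 = \left(- \frac{21}{10}\right) 75 = - \frac{315}{2}$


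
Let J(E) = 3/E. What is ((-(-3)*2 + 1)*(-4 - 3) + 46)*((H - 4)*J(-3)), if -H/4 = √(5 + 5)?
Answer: -12 - 12*√10 ≈ -49.947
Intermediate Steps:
H = -4*√10 (H = -4*√(5 + 5) = -4*√10 ≈ -12.649)
((-(-3)*2 + 1)*(-4 - 3) + 46)*((H - 4)*J(-3)) = ((-(-3)*2 + 1)*(-4 - 3) + 46)*((-4*√10 - 4)*(3/(-3))) = ((-3*(-2) + 1)*(-7) + 46)*((-4 - 4*√10)*(3*(-⅓))) = ((6 + 1)*(-7) + 46)*((-4 - 4*√10)*(-1)) = (7*(-7) + 46)*(4 + 4*√10) = (-49 + 46)*(4 + 4*√10) = -3*(4 + 4*√10) = -12 - 12*√10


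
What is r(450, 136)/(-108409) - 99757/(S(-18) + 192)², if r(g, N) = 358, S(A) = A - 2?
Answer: -10825147685/3207171856 ≈ -3.3753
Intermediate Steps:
S(A) = -2 + A
r(450, 136)/(-108409) - 99757/(S(-18) + 192)² = 358/(-108409) - 99757/((-2 - 18) + 192)² = 358*(-1/108409) - 99757/(-20 + 192)² = -358/108409 - 99757/(172²) = -358/108409 - 99757/29584 = -10825147685/3207171856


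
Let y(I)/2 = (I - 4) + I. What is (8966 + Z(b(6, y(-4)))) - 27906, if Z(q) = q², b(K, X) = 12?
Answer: -18796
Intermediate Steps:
y(I) = -8 + 4*I (y(I) = 2*((I - 4) + I) = 2*((-4 + I) + I) = 2*(-4 + 2*I) = -8 + 4*I)
(8966 + Z(b(6, y(-4)))) - 27906 = (8966 + 12²) - 27906 = (8966 + 144) - 27906 = 9110 - 27906 = -18796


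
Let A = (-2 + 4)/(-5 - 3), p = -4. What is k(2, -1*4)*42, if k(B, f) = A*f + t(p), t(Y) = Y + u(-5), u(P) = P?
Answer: -336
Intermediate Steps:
t(Y) = -5 + Y (t(Y) = Y - 5 = -5 + Y)
A = -¼ (A = 2/(-8) = 2*(-⅛) = -¼ ≈ -0.25000)
k(B, f) = -9 - f/4 (k(B, f) = -f/4 + (-5 - 4) = -f/4 - 9 = -9 - f/4)
k(2, -1*4)*42 = (-9 - (-1)*4/4)*42 = (-9 - ¼*(-4))*42 = (-9 + 1)*42 = -8*42 = -336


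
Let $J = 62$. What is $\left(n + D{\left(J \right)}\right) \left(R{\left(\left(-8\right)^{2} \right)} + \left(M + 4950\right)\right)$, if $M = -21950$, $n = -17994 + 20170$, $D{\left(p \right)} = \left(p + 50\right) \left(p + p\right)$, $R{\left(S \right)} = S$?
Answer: $-272059904$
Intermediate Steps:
$D{\left(p \right)} = 2 p \left(50 + p\right)$ ($D{\left(p \right)} = \left(50 + p\right) 2 p = 2 p \left(50 + p\right)$)
$n = 2176$
$\left(n + D{\left(J \right)}\right) \left(R{\left(\left(-8\right)^{2} \right)} + \left(M + 4950\right)\right) = \left(2176 + 2 \cdot 62 \left(50 + 62\right)\right) \left(\left(-8\right)^{2} + \left(-21950 + 4950\right)\right) = \left(2176 + 2 \cdot 62 \cdot 112\right) \left(64 - 17000\right) = \left(2176 + 13888\right) \left(-16936\right) = 16064 \left(-16936\right) = -272059904$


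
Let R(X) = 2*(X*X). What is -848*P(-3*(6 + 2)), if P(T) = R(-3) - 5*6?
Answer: 10176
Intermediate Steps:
R(X) = 2*X²
P(T) = -12 (P(T) = 2*(-3)² - 5*6 = 2*9 - 30 = 18 - 30 = -12)
-848*P(-3*(6 + 2)) = -848*(-12) = 10176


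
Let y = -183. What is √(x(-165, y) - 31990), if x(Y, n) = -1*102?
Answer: 2*I*√8023 ≈ 179.14*I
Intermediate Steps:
x(Y, n) = -102
√(x(-165, y) - 31990) = √(-102 - 31990) = √(-32092) = 2*I*√8023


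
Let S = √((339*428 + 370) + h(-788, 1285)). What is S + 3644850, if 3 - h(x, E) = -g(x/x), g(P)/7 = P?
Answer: 3644850 + 8*√2273 ≈ 3.6452e+6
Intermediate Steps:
g(P) = 7*P
h(x, E) = 10 (h(x, E) = 3 - (-1)*7*(x/x) = 3 - (-1)*7*1 = 3 - (-1)*7 = 3 - 1*(-7) = 3 + 7 = 10)
S = 8*√2273 (S = √((339*428 + 370) + 10) = √((145092 + 370) + 10) = √(145462 + 10) = √145472 = 8*√2273 ≈ 381.41)
S + 3644850 = 8*√2273 + 3644850 = 3644850 + 8*√2273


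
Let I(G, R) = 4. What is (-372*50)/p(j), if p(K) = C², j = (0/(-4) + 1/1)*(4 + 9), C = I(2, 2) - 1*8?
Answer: -2325/2 ≈ -1162.5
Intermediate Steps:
C = -4 (C = 4 - 1*8 = 4 - 8 = -4)
j = 13 (j = (0*(-¼) + 1*1)*13 = (0 + 1)*13 = 1*13 = 13)
p(K) = 16 (p(K) = (-4)² = 16)
(-372*50)/p(j) = -372*50/16 = -18600*1/16 = -2325/2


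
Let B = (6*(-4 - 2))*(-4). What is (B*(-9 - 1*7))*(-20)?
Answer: 46080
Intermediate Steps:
B = 144 (B = (6*(-6))*(-4) = -36*(-4) = 144)
(B*(-9 - 1*7))*(-20) = (144*(-9 - 1*7))*(-20) = (144*(-9 - 7))*(-20) = (144*(-16))*(-20) = -2304*(-20) = 46080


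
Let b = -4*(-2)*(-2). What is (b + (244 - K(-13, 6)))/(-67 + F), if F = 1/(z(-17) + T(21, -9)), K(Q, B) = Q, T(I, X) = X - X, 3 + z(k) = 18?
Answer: -3615/1004 ≈ -3.6006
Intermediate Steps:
z(k) = 15 (z(k) = -3 + 18 = 15)
T(I, X) = 0
b = -16 (b = 8*(-2) = -16)
F = 1/15 (F = 1/(15 + 0) = 1/15 ≈ 0.066667)
(b + (244 - K(-13, 6)))/(-67 + F) = (-16 + (244 - 1*(-13)))/(-67 + 1/15) = (-16 + (244 + 13))/(-1004/15) = (-16 + 257)*(-15/1004) = 241*(-15/1004) = -3615/1004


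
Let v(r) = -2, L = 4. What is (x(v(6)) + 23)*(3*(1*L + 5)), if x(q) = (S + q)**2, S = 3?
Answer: 648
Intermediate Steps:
x(q) = (3 + q)**2
(x(v(6)) + 23)*(3*(1*L + 5)) = ((3 - 2)**2 + 23)*(3*(1*4 + 5)) = (1**2 + 23)*(3*(4 + 5)) = (1 + 23)*(3*9) = 24*27 = 648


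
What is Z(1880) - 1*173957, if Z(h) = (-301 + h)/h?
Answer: -327037581/1880 ≈ -1.7396e+5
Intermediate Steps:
Z(h) = (-301 + h)/h
Z(1880) - 1*173957 = (-301 + 1880)/1880 - 1*173957 = (1/1880)*1579 - 173957 = 1579/1880 - 173957 = -327037581/1880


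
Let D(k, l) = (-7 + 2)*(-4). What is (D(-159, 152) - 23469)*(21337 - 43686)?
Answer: 524061701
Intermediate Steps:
D(k, l) = 20 (D(k, l) = -5*(-4) = 20)
(D(-159, 152) - 23469)*(21337 - 43686) = (20 - 23469)*(21337 - 43686) = -23449*(-22349) = 524061701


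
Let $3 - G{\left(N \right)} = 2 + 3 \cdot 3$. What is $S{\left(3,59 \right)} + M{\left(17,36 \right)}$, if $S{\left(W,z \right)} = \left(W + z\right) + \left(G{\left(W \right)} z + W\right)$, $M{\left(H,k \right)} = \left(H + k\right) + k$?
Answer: $-318$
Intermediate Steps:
$G{\left(N \right)} = -8$ ($G{\left(N \right)} = 3 - \left(2 + 3 \cdot 3\right) = 3 - \left(2 + 9\right) = 3 - 11 = -8$)
$M{\left(H,k \right)} = H + 2 k$
$S{\left(W,z \right)} = - 7 z + 2 W$ ($S{\left(W,z \right)} = \left(W + z\right) + \left(- 8 z + W\right) = \left(W + z\right) + \left(W - 8 z\right) = - 7 z + 2 W$)
$S{\left(3,59 \right)} + M{\left(17,36 \right)} = \left(\left(-7\right) 59 + 2 \cdot 3\right) + \left(17 + 2 \cdot 36\right) = \left(-413 + 6\right) + \left(17 + 72\right) = -407 + 89 = -318$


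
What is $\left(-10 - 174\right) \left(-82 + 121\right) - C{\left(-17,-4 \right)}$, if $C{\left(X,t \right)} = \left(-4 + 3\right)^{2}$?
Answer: $-7177$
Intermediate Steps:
$C{\left(X,t \right)} = 1$ ($C{\left(X,t \right)} = \left(-1\right)^{2} = 1$)
$\left(-10 - 174\right) \left(-82 + 121\right) - C{\left(-17,-4 \right)} = \left(-10 - 174\right) \left(-82 + 121\right) - 1 = \left(-184\right) 39 - 1 = -7176 - 1 = -7177$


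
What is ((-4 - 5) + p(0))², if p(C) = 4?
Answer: 25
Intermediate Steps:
((-4 - 5) + p(0))² = ((-4 - 5) + 4)² = (-9 + 4)² = (-5)² = 25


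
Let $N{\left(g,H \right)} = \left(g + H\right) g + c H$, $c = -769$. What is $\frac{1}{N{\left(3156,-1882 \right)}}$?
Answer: $\frac{1}{5468002} \approx 1.8288 \cdot 10^{-7}$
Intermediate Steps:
$N{\left(g,H \right)} = - 769 H + g \left(H + g\right)$ ($N{\left(g,H \right)} = \left(g + H\right) g - 769 H = \left(H + g\right) g - 769 H = g \left(H + g\right) - 769 H = - 769 H + g \left(H + g\right)$)
$\frac{1}{N{\left(3156,-1882 \right)}} = \frac{1}{3156^{2} - -1447258 - 5939592} = \frac{1}{9960336 + 1447258 - 5939592} = \frac{1}{5468002}$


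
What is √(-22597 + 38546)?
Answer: √15949 ≈ 126.29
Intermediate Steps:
√(-22597 + 38546) = √15949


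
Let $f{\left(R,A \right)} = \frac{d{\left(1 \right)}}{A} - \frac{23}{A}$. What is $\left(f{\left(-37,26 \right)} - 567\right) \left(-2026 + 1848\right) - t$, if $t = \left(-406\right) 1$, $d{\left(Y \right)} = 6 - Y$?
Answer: $\frac{1318918}{13} \approx 1.0146 \cdot 10^{5}$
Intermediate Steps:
$f{\left(R,A \right)} = - \frac{18}{A}$ ($f{\left(R,A \right)} = \frac{6 - 1}{A} - \frac{23}{A} = \frac{5}{A} - \frac{23}{A} = - \frac{18}{A}$)
$t = -406$
$\left(f{\left(-37,26 \right)} - 567\right) \left(-2026 + 1848\right) - t = \left(- \frac{18}{26} - 567\right) \left(-2026 + 1848\right) - -406 = \left(\left(-18\right) \frac{1}{26} - 567\right) \left(-178\right) + 406 = \left(- \frac{9}{13} - 567\right) \left(-178\right) + 406 = \left(- \frac{7380}{13}\right) \left(-178\right) + 406 = \frac{1313640}{13} + 406 = \frac{1318918}{13}$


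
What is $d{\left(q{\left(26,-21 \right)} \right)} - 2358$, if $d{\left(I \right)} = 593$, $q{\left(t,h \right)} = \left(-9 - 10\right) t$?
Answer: $-1765$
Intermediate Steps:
$q{\left(t,h \right)} = - 19 t$
$d{\left(q{\left(26,-21 \right)} \right)} - 2358 = 593 - 2358 = -1765$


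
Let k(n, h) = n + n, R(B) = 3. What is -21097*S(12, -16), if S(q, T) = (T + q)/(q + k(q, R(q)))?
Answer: 21097/9 ≈ 2344.1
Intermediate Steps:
k(n, h) = 2*n
S(q, T) = (T + q)/(3*q) (S(q, T) = (T + q)/(q + 2*q) = (T + q)/((3*q)) = (T + q)*(1/(3*q)) = (T + q)/(3*q))
-21097*S(12, -16) = -21097*(-16 + 12)/(3*12) = -21097*(-4)/(3*12) = -21097*(-⅑) = 21097/9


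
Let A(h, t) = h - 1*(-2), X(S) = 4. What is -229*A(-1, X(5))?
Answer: -229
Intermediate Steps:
A(h, t) = 2 + h (A(h, t) = h + 2 = 2 + h)
-229*A(-1, X(5)) = -229*(2 - 1) = -229*1 = -229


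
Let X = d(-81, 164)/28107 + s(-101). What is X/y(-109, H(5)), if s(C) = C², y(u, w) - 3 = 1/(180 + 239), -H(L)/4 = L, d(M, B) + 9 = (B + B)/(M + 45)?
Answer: 540609596300/159113727 ≈ 3397.6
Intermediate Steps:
d(M, B) = -9 + 2*B/(45 + M) (d(M, B) = -9 + (B + B)/(M + 45) = -9 + (2*B)/(45 + M) = -9 + 2*B/(45 + M))
H(L) = -4*L
y(u, w) = 1258/419 (y(u, w) = 3 + 1/(180 + 239) = 3 + 1/419 = 1258/419)
X = 2580475400/252963 (X = ((-405 - 9*(-81) + 2*164)/(45 - 81))/28107 + (-101)² = ((-405 + 729 + 328)/(-36))*(1/28107) + 10201 = -1/36*652*(1/28107) + 10201 = -163/9*1/28107 + 10201 = -163/252963 + 10201 = 2580475400/252963 ≈ 10201.)
X/y(-109, H(5)) = 2580475400/(252963*(1258/419)) = (2580475400/252963)*(419/1258) = 540609596300/159113727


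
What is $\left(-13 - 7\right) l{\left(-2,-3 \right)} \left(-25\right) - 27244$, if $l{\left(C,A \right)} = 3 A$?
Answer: $-31744$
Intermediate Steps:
$\left(-13 - 7\right) l{\left(-2,-3 \right)} \left(-25\right) - 27244 = \left(-13 - 7\right) 3 \left(-3\right) \left(-25\right) - 27244 = \left(-20\right) \left(-9\right) \left(-25\right) - 27244 = 180 \left(-25\right) - 27244 = -4500 - 27244 = -31744$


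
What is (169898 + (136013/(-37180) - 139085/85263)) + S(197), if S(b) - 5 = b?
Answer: 539213557577281/3170078340 ≈ 1.7009e+5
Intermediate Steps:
S(b) = 5 + b
(169898 + (136013/(-37180) - 139085/85263)) + S(197) = (169898 + (136013/(-37180) - 139085/85263)) + (5 + 197) = (169898 + (136013*(-1/37180) - 139085*1/85263)) + 202 = (169898 + (-136013/37180 - 139085/85263)) + 202 = (169898 - 16768056719/3170078340) + 202 = 538573201752601/3170078340 + 202 = 539213557577281/3170078340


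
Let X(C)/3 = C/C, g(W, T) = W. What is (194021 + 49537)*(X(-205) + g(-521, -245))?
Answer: -126163044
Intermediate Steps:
X(C) = 3 (X(C) = 3*(C/C) = 3*1 = 3)
(194021 + 49537)*(X(-205) + g(-521, -245)) = (194021 + 49537)*(3 - 521) = 243558*(-518) = -126163044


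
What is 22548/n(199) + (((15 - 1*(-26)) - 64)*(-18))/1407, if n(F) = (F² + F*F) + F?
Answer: 1025350/1773289 ≈ 0.57822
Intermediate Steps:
n(F) = F + 2*F² (n(F) = (F² + F²) + F = 2*F² + F = F + 2*F²)
22548/n(199) + (((15 - 1*(-26)) - 64)*(-18))/1407 = 22548/((199*(1 + 2*199))) + (((15 - 1*(-26)) - 64)*(-18))/1407 = 22548/((199*(1 + 398))) + (((15 + 26) - 64)*(-18))*(1/1407) = 22548/((199*399)) + ((41 - 64)*(-18))*(1/1407) = 22548/79401 - 23*(-18)*(1/1407) = 22548*(1/79401) + 414*(1/1407) = 7516/26467 + 138/469 = 1025350/1773289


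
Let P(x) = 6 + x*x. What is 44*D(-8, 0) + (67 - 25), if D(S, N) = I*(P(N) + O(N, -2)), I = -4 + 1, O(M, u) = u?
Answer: -486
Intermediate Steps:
P(x) = 6 + x**2
I = -3
D(S, N) = -12 - 3*N**2 (D(S, N) = -3*((6 + N**2) - 2) = -3*(4 + N**2) = -12 - 3*N**2)
44*D(-8, 0) + (67 - 25) = 44*(-12 - 3*0**2) + (67 - 25) = 44*(-12 - 3*0) + 42 = 44*(-12 + 0) + 42 = 44*(-12) + 42 = -528 + 42 = -486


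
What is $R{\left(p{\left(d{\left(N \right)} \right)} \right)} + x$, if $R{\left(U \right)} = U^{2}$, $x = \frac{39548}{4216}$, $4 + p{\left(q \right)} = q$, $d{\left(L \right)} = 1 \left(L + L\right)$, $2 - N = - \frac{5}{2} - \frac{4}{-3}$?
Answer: $\frac{140629}{9486} \approx 14.825$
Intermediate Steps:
$N = \frac{19}{6}$ ($N = 2 - \left(- \frac{5}{2} - \frac{4}{-3}\right) = 2 - \left(\left(-5\right) \frac{1}{2} - - \frac{4}{3}\right) = 2 - \left(- \frac{5}{2} + \frac{4}{3}\right) = 2 - - \frac{7}{6} = 2 + \frac{7}{6} = \frac{19}{6} \approx 3.1667$)
$d{\left(L \right)} = 2 L$ ($d{\left(L \right)} = 1 \cdot 2 L = 2 L$)
$p{\left(q \right)} = -4 + q$
$x = \frac{9887}{1054}$ ($x = 39548 \cdot \frac{1}{4216} = \frac{9887}{1054} \approx 9.3805$)
$R{\left(p{\left(d{\left(N \right)} \right)} \right)} + x = \left(-4 + 2 \cdot \frac{19}{6}\right)^{2} + \frac{9887}{1054} = \left(-4 + \frac{19}{3}\right)^{2} + \frac{9887}{1054} = \left(\frac{7}{3}\right)^{2} + \frac{9887}{1054} = \frac{49}{9} + \frac{9887}{1054} = \frac{140629}{9486}$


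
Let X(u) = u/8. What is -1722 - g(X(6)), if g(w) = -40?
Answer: -1682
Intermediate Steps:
X(u) = u/8 (X(u) = u*(⅛) = u/8)
-1722 - g(X(6)) = -1722 - 1*(-40) = -1722 + 40 = -1682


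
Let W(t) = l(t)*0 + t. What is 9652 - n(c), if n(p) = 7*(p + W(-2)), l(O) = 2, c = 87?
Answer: 9057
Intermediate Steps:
W(t) = t (W(t) = 2*0 + t = 0 + t = t)
n(p) = -14 + 7*p (n(p) = 7*(p - 2) = 7*(-2 + p) = -14 + 7*p)
9652 - n(c) = 9652 - (-14 + 7*87) = 9652 - (-14 + 609) = 9652 - 1*595 = 9652 - 595 = 9057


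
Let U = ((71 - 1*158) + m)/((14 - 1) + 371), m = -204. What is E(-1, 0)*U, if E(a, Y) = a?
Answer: 97/128 ≈ 0.75781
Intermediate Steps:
U = -97/128 (U = ((71 - 1*158) - 204)/((14 - 1) + 371) = ((71 - 158) - 204)/(13 + 371) = (-87 - 204)/384 = -291*1/384 = -97/128 ≈ -0.75781)
E(-1, 0)*U = -1*(-97/128) = 97/128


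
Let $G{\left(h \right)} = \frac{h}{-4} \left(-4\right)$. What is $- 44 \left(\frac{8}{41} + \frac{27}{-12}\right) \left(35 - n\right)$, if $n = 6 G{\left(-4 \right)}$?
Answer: $\frac{218713}{41} \approx 5334.5$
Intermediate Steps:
$G{\left(h \right)} = h$ ($G{\left(h \right)} = h \left(- \frac{1}{4}\right) \left(-4\right) = - \frac{h}{4} \left(-4\right) = h$)
$n = -24$ ($n = 6 \left(-4\right) = -24$)
$- 44 \left(\frac{8}{41} + \frac{27}{-12}\right) \left(35 - n\right) = - 44 \left(\frac{8}{41} + \frac{27}{-12}\right) \left(35 - -24\right) = - 44 \left(8 \cdot \frac{1}{41} + 27 \left(- \frac{1}{12}\right)\right) \left(35 + 24\right) = - 44 \left(\frac{8}{41} - \frac{9}{4}\right) 59 = \left(-44\right) \left(- \frac{337}{164}\right) 59 = \frac{3707}{41} \cdot 59 = \frac{218713}{41}$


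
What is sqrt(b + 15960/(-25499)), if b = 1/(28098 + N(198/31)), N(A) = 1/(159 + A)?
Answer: 3*I*sqrt(938353481159626726700509)/3673347105023 ≈ 0.79112*I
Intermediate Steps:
b = 5127/144058477 (b = 1/(28098 + 1/(159 + 198/31)) = 1/(28098 + 1/(5127/31)) = 1/(28098 + 31/5127) = 1/(144058477/5127) = 5127/144058477 ≈ 3.5590e-5)
sqrt(b + 15960/(-25499)) = sqrt(5127/144058477 + 15960/(-25499)) = sqrt(5127/144058477 + 15960*(-1/25499)) = sqrt(5127/144058477 - 15960/25499) = sqrt(-2299042559547/3673347105023) = 3*I*sqrt(938353481159626726700509)/3673347105023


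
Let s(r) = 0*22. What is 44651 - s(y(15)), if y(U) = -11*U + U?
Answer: 44651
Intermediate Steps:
y(U) = -10*U
s(r) = 0
44651 - s(y(15)) = 44651 - 1*0 = 44651 + 0 = 44651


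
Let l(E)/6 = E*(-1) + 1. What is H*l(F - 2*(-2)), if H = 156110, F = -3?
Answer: 0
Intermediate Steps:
l(E) = 6 - 6*E (l(E) = 6*(E*(-1) + 1) = 6*(-E + 1) = 6*(1 - E) = 6 - 6*E)
H*l(F - 2*(-2)) = 156110*(6 - 6*(-3 - 2*(-2))) = 156110*(6 - 6*(-3 + 4)) = 156110*(6 - 6*1) = 156110*(6 - 6) = 156110*0 = 0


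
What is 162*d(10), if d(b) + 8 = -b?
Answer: -2916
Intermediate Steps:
d(b) = -8 - b
162*d(10) = 162*(-8 - 1*10) = 162*(-8 - 10) = 162*(-18) = -2916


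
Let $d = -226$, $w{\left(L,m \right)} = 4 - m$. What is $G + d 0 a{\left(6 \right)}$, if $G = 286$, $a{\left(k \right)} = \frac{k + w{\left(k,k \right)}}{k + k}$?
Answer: $286$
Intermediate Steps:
$a{\left(k \right)} = \frac{2}{k}$ ($a{\left(k \right)} = \frac{k - \left(-4 + k\right)}{k + k} = \frac{4}{2 k} = 4 \frac{1}{2 k} = \frac{2}{k}$)
$G + d 0 a{\left(6 \right)} = 286 - 226 \cdot 0 \cdot \frac{2}{6} = 286 - 226 \cdot 0 \cdot 2 \cdot \frac{1}{6} = 286 - 226 \cdot 0 \cdot \frac{1}{3} = 286 - 0 = 286 + 0 = 286$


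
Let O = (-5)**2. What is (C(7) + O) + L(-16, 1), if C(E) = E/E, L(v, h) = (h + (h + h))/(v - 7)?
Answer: 595/23 ≈ 25.870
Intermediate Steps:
L(v, h) = 3*h/(-7 + v) (L(v, h) = (h + 2*h)/(-7 + v) = (3*h)/(-7 + v) = 3*h/(-7 + v))
C(E) = 1
O = 25
(C(7) + O) + L(-16, 1) = (1 + 25) + 3*1/(-7 - 16) = 26 + 3*1/(-23) = 26 + 3*1*(-1/23) = 26 - 3/23 = 595/23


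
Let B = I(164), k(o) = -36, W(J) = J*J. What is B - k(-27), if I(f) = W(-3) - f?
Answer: -119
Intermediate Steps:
W(J) = J²
I(f) = 9 - f (I(f) = (-3)² - f = 9 - f)
B = -155 (B = 9 - 1*164 = 9 - 164 = -155)
B - k(-27) = -155 - 1*(-36) = -155 + 36 = -119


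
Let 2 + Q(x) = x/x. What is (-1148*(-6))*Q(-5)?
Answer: -6888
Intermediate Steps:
Q(x) = -1 (Q(x) = -2 + x/x = -2 + 1 = -1)
(-1148*(-6))*Q(-5) = -1148*(-6)*(-1) = 6888*(-1) = -6888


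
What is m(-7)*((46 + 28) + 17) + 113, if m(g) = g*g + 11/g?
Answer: 4429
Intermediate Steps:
m(g) = g² + 11/g
m(-7)*((46 + 28) + 17) + 113 = ((11 + (-7)³)/(-7))*((46 + 28) + 17) + 113 = (-(11 - 343)/7)*(74 + 17) + 113 = -⅐*(-332)*91 + 113 = (332/7)*91 + 113 = 4316 + 113 = 4429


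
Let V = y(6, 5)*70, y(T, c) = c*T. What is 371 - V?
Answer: -1729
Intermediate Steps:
y(T, c) = T*c
V = 2100 (V = (6*5)*70 = 30*70 = 2100)
371 - V = 371 - 1*2100 = 371 - 2100 = -1729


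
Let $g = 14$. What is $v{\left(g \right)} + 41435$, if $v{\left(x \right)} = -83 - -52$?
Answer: $41404$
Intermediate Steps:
$v{\left(x \right)} = -31$ ($v{\left(x \right)} = -83 + 52 = -31$)
$v{\left(g \right)} + 41435 = -31 + 41435 = 41404$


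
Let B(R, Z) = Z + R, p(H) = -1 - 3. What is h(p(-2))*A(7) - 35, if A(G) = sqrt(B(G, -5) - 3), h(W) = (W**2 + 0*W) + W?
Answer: -35 + 12*I ≈ -35.0 + 12.0*I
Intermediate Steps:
p(H) = -4
h(W) = W + W**2 (h(W) = (W**2 + 0) + W = W**2 + W = W + W**2)
B(R, Z) = R + Z
A(G) = sqrt(-8 + G) (A(G) = sqrt((G - 5) - 3) = sqrt((-5 + G) - 3) = sqrt(-8 + G))
h(p(-2))*A(7) - 35 = (-4*(1 - 4))*sqrt(-8 + 7) - 35 = (-4*(-3))*sqrt(-1) - 35 = 12*I - 35 = -35 + 12*I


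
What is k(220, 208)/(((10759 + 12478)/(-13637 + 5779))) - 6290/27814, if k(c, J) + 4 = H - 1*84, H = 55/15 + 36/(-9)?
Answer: 28740278495/969470877 ≈ 29.645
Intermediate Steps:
H = -⅓ (H = 55*(1/15) + 36*(-⅑) = 11/3 - 4 = -⅓ ≈ -0.33333)
k(c, J) = -265/3 (k(c, J) = -4 + (-⅓ - 1*84) = -4 + (-⅓ - 84) = -4 - 253/3 = -265/3)
k(220, 208)/(((10759 + 12478)/(-13637 + 5779))) - 6290/27814 = -265*(-13637 + 5779)/(10759 + 12478)/3 - 6290/27814 = -265/(3*(23237/(-7858))) - 6290*1/27814 = -265/(3*(23237*(-1/7858))) - 3145/13907 = -265/(3*(-23237/7858)) - 3145/13907 = -265/3*(-7858/23237) - 3145/13907 = 2082370/69711 - 3145/13907 = 28740278495/969470877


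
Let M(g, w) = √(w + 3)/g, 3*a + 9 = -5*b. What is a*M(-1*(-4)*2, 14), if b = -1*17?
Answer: 19*√17/6 ≈ 13.057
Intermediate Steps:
b = -17
a = 76/3 (a = -3 + (-5*(-17))/3 = -3 + (⅓)*85 = -3 + 85/3 = 76/3 ≈ 25.333)
M(g, w) = √(3 + w)/g
a*M(-1*(-4)*2, 14) = 76*(√(3 + 14)/((-1*(-4)*2)))/3 = 76*(√17/((4*2)))/3 = 76*(√17/8)/3 = 19*√17/6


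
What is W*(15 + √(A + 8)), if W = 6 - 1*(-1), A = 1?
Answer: 126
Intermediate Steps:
W = 7 (W = 6 + 1 = 7)
W*(15 + √(A + 8)) = 7*(15 + √(1 + 8)) = 7*(15 + √9) = 7*(15 + 3) = 7*18 = 126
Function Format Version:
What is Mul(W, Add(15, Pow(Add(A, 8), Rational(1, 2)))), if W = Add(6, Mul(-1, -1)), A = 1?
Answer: 126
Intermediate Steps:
W = 7 (W = Add(6, 1) = 7)
Mul(W, Add(15, Pow(Add(A, 8), Rational(1, 2)))) = Mul(7, Add(15, Pow(Add(1, 8), Rational(1, 2)))) = Mul(7, Add(15, Pow(9, Rational(1, 2)))) = Mul(7, Add(15, 3)) = Mul(7, 18) = 126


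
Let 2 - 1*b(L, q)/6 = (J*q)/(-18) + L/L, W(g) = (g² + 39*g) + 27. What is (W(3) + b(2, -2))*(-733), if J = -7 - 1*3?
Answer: -364301/3 ≈ -1.2143e+5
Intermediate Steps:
W(g) = 27 + g² + 39*g
J = -10 (J = -7 - 3 = -10)
b(L, q) = 6 - 10*q/3 (b(L, q) = 12 - 6*(-10*q/(-18) + L/L) = 12 - 6*(-10*q*(-1/18) + 1) = 12 - 6*(5*q/9 + 1) = 12 - 6*(1 + 5*q/9) = 12 + (-6 - 10*q/3) = 6 - 10*q/3)
(W(3) + b(2, -2))*(-733) = ((27 + 3² + 39*3) + (6 - 10/3*(-2)))*(-733) = ((27 + 9 + 117) + (6 + 20/3))*(-733) = (153 + 38/3)*(-733) = (497/3)*(-733) = -364301/3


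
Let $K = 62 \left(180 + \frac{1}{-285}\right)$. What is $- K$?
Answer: $- \frac{3180538}{285} \approx -11160.0$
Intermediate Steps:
$K = \frac{3180538}{285}$ ($K = 62 \left(180 - \frac{1}{285}\right) = 62 \cdot \frac{51299}{285} = \frac{3180538}{285} \approx 11160.0$)
$- K = \left(-1\right) \frac{3180538}{285} = - \frac{3180538}{285}$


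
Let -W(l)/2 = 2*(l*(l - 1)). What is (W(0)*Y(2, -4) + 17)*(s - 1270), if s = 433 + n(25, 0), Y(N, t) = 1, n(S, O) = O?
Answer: -14229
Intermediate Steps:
s = 433 (s = 433 + 0 = 433)
W(l) = -4*l*(-1 + l) (W(l) = -4*l*(l - 1) = -4*l*(-1 + l))
(W(0)*Y(2, -4) + 17)*(s - 1270) = ((4*0*(1 - 1*0))*1 + 17)*(433 - 1270) = ((4*0*(1 + 0))*1 + 17)*(-837) = ((4*0*1)*1 + 17)*(-837) = (0*1 + 17)*(-837) = (0 + 17)*(-837) = 17*(-837) = -14229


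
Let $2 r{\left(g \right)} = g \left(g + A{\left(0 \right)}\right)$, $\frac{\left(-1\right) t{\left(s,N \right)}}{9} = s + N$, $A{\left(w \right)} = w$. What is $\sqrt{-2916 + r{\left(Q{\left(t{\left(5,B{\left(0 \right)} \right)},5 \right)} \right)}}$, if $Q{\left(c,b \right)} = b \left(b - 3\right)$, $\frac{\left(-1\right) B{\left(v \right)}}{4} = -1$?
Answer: $i \sqrt{2866} \approx 53.535 i$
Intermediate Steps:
$B{\left(v \right)} = 4$ ($B{\left(v \right)} = \left(-4\right) \left(-1\right) = 4$)
$t{\left(s,N \right)} = - 9 N - 9 s$ ($t{\left(s,N \right)} = - 9 \left(s + N\right) = - 9 \left(N + s\right) = - 9 N - 9 s$)
$Q{\left(c,b \right)} = b \left(-3 + b\right)$ ($Q{\left(c,b \right)} = b \left(b - 3\right) = b \left(-3 + b\right)$)
$r{\left(g \right)} = \frac{g^{2}}{2}$ ($r{\left(g \right)} = \frac{g \left(g + 0\right)}{2} = \frac{g g}{2} = \frac{g^{2}}{2}$)
$\sqrt{-2916 + r{\left(Q{\left(t{\left(5,B{\left(0 \right)} \right)},5 \right)} \right)}} = \sqrt{-2916 + \frac{\left(5 \left(-3 + 5\right)\right)^{2}}{2}} = \sqrt{-2916 + \frac{\left(5 \cdot 2\right)^{2}}{2}} = \sqrt{-2916 + \frac{10^{2}}{2}} = \sqrt{-2916 + \frac{1}{2} \cdot 100} = \sqrt{-2916 + 50} = \sqrt{-2866} = i \sqrt{2866}$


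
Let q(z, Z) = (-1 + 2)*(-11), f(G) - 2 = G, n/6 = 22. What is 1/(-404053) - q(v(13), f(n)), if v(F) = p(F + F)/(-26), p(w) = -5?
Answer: 4444582/404053 ≈ 11.000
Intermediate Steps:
n = 132 (n = 6*22 = 132)
f(G) = 2 + G
v(F) = 5/26 (v(F) = -5/(-26) = -5*(-1/26) = 5/26)
q(z, Z) = -11 (q(z, Z) = 1*(-11) = -11)
1/(-404053) - q(v(13), f(n)) = 1/(-404053) - 1*(-11) = -1/404053 + 11 = 4444582/404053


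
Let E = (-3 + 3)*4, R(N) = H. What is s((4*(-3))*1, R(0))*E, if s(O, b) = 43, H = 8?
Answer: 0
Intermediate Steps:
R(N) = 8
E = 0 (E = 0*4 = 0)
s((4*(-3))*1, R(0))*E = 43*0 = 0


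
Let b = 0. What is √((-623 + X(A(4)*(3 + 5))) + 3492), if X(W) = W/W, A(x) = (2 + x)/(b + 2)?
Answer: √2870 ≈ 53.572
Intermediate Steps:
A(x) = 1 + x/2 (A(x) = (2 + x)/(0 + 2) = (2 + x)/2 = (2 + x)*(½) = 1 + x/2)
X(W) = 1
√((-623 + X(A(4)*(3 + 5))) + 3492) = √((-623 + 1) + 3492) = √(-622 + 3492) = √2870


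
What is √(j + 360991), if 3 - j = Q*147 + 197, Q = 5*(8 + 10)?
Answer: √347567 ≈ 589.55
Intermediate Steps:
Q = 90 (Q = 5*18 = 90)
j = -13424 (j = 3 - (90*147 + 197) = 3 - (13230 + 197) = 3 - 1*13427 = 3 - 13427 = -13424)
√(j + 360991) = √(-13424 + 360991) = √347567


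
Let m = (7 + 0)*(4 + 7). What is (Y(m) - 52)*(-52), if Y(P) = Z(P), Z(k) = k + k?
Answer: -5304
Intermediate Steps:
Z(k) = 2*k
m = 77 (m = 7*11 = 77)
Y(P) = 2*P
(Y(m) - 52)*(-52) = (2*77 - 52)*(-52) = (154 - 52)*(-52) = 102*(-52) = -5304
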